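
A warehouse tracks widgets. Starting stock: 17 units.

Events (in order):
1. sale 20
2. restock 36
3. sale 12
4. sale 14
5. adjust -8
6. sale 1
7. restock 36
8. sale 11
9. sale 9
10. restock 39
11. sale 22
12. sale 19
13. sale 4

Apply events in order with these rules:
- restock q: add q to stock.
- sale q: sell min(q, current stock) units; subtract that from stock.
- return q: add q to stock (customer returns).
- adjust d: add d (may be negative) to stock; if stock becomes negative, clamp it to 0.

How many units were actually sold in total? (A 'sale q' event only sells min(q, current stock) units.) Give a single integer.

Answer: 109

Derivation:
Processing events:
Start: stock = 17
  Event 1 (sale 20): sell min(20,17)=17. stock: 17 - 17 = 0. total_sold = 17
  Event 2 (restock 36): 0 + 36 = 36
  Event 3 (sale 12): sell min(12,36)=12. stock: 36 - 12 = 24. total_sold = 29
  Event 4 (sale 14): sell min(14,24)=14. stock: 24 - 14 = 10. total_sold = 43
  Event 5 (adjust -8): 10 + -8 = 2
  Event 6 (sale 1): sell min(1,2)=1. stock: 2 - 1 = 1. total_sold = 44
  Event 7 (restock 36): 1 + 36 = 37
  Event 8 (sale 11): sell min(11,37)=11. stock: 37 - 11 = 26. total_sold = 55
  Event 9 (sale 9): sell min(9,26)=9. stock: 26 - 9 = 17. total_sold = 64
  Event 10 (restock 39): 17 + 39 = 56
  Event 11 (sale 22): sell min(22,56)=22. stock: 56 - 22 = 34. total_sold = 86
  Event 12 (sale 19): sell min(19,34)=19. stock: 34 - 19 = 15. total_sold = 105
  Event 13 (sale 4): sell min(4,15)=4. stock: 15 - 4 = 11. total_sold = 109
Final: stock = 11, total_sold = 109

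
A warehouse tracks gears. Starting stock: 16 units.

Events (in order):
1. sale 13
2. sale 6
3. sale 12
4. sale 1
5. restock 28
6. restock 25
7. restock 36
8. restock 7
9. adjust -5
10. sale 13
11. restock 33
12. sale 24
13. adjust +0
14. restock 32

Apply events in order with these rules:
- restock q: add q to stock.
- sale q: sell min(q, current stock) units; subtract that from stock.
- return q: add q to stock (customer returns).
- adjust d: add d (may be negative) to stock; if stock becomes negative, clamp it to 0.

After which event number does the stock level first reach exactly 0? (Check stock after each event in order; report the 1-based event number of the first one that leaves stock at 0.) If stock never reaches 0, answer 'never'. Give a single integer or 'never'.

Answer: 2

Derivation:
Processing events:
Start: stock = 16
  Event 1 (sale 13): sell min(13,16)=13. stock: 16 - 13 = 3. total_sold = 13
  Event 2 (sale 6): sell min(6,3)=3. stock: 3 - 3 = 0. total_sold = 16
  Event 3 (sale 12): sell min(12,0)=0. stock: 0 - 0 = 0. total_sold = 16
  Event 4 (sale 1): sell min(1,0)=0. stock: 0 - 0 = 0. total_sold = 16
  Event 5 (restock 28): 0 + 28 = 28
  Event 6 (restock 25): 28 + 25 = 53
  Event 7 (restock 36): 53 + 36 = 89
  Event 8 (restock 7): 89 + 7 = 96
  Event 9 (adjust -5): 96 + -5 = 91
  Event 10 (sale 13): sell min(13,91)=13. stock: 91 - 13 = 78. total_sold = 29
  Event 11 (restock 33): 78 + 33 = 111
  Event 12 (sale 24): sell min(24,111)=24. stock: 111 - 24 = 87. total_sold = 53
  Event 13 (adjust +0): 87 + 0 = 87
  Event 14 (restock 32): 87 + 32 = 119
Final: stock = 119, total_sold = 53

First zero at event 2.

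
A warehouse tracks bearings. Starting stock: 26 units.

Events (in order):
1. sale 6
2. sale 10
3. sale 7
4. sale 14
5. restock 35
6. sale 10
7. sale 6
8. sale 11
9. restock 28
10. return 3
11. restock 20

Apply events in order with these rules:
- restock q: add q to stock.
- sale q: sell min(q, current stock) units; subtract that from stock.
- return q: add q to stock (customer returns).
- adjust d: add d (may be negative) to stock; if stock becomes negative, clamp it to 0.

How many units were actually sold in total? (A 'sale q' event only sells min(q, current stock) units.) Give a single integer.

Processing events:
Start: stock = 26
  Event 1 (sale 6): sell min(6,26)=6. stock: 26 - 6 = 20. total_sold = 6
  Event 2 (sale 10): sell min(10,20)=10. stock: 20 - 10 = 10. total_sold = 16
  Event 3 (sale 7): sell min(7,10)=7. stock: 10 - 7 = 3. total_sold = 23
  Event 4 (sale 14): sell min(14,3)=3. stock: 3 - 3 = 0. total_sold = 26
  Event 5 (restock 35): 0 + 35 = 35
  Event 6 (sale 10): sell min(10,35)=10. stock: 35 - 10 = 25. total_sold = 36
  Event 7 (sale 6): sell min(6,25)=6. stock: 25 - 6 = 19. total_sold = 42
  Event 8 (sale 11): sell min(11,19)=11. stock: 19 - 11 = 8. total_sold = 53
  Event 9 (restock 28): 8 + 28 = 36
  Event 10 (return 3): 36 + 3 = 39
  Event 11 (restock 20): 39 + 20 = 59
Final: stock = 59, total_sold = 53

Answer: 53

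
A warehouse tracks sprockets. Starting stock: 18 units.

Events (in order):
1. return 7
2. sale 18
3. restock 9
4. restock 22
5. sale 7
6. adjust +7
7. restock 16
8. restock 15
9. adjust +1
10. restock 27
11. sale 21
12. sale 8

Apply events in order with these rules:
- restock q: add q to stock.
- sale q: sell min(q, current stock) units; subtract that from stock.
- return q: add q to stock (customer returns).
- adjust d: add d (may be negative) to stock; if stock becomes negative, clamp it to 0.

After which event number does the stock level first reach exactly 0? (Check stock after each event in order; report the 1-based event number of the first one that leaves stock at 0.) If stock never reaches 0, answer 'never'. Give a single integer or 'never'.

Processing events:
Start: stock = 18
  Event 1 (return 7): 18 + 7 = 25
  Event 2 (sale 18): sell min(18,25)=18. stock: 25 - 18 = 7. total_sold = 18
  Event 3 (restock 9): 7 + 9 = 16
  Event 4 (restock 22): 16 + 22 = 38
  Event 5 (sale 7): sell min(7,38)=7. stock: 38 - 7 = 31. total_sold = 25
  Event 6 (adjust +7): 31 + 7 = 38
  Event 7 (restock 16): 38 + 16 = 54
  Event 8 (restock 15): 54 + 15 = 69
  Event 9 (adjust +1): 69 + 1 = 70
  Event 10 (restock 27): 70 + 27 = 97
  Event 11 (sale 21): sell min(21,97)=21. stock: 97 - 21 = 76. total_sold = 46
  Event 12 (sale 8): sell min(8,76)=8. stock: 76 - 8 = 68. total_sold = 54
Final: stock = 68, total_sold = 54

Stock never reaches 0.

Answer: never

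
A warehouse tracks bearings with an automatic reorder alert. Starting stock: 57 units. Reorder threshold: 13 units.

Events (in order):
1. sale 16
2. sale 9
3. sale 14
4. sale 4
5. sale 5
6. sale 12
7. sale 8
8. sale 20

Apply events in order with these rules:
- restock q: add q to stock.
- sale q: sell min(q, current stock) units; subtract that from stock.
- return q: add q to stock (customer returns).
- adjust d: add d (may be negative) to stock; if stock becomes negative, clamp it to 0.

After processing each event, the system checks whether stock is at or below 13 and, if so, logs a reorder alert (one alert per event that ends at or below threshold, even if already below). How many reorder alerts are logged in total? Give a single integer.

Processing events:
Start: stock = 57
  Event 1 (sale 16): sell min(16,57)=16. stock: 57 - 16 = 41. total_sold = 16
  Event 2 (sale 9): sell min(9,41)=9. stock: 41 - 9 = 32. total_sold = 25
  Event 3 (sale 14): sell min(14,32)=14. stock: 32 - 14 = 18. total_sold = 39
  Event 4 (sale 4): sell min(4,18)=4. stock: 18 - 4 = 14. total_sold = 43
  Event 5 (sale 5): sell min(5,14)=5. stock: 14 - 5 = 9. total_sold = 48
  Event 6 (sale 12): sell min(12,9)=9. stock: 9 - 9 = 0. total_sold = 57
  Event 7 (sale 8): sell min(8,0)=0. stock: 0 - 0 = 0. total_sold = 57
  Event 8 (sale 20): sell min(20,0)=0. stock: 0 - 0 = 0. total_sold = 57
Final: stock = 0, total_sold = 57

Checking against threshold 13:
  After event 1: stock=41 > 13
  After event 2: stock=32 > 13
  After event 3: stock=18 > 13
  After event 4: stock=14 > 13
  After event 5: stock=9 <= 13 -> ALERT
  After event 6: stock=0 <= 13 -> ALERT
  After event 7: stock=0 <= 13 -> ALERT
  After event 8: stock=0 <= 13 -> ALERT
Alert events: [5, 6, 7, 8]. Count = 4

Answer: 4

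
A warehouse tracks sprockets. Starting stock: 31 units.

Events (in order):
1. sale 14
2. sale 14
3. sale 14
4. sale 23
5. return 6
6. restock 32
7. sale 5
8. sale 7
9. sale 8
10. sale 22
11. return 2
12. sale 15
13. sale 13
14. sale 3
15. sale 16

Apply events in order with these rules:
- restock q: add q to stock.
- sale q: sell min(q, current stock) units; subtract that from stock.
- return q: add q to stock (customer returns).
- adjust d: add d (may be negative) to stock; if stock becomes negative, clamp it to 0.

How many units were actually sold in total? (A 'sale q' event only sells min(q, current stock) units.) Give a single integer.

Processing events:
Start: stock = 31
  Event 1 (sale 14): sell min(14,31)=14. stock: 31 - 14 = 17. total_sold = 14
  Event 2 (sale 14): sell min(14,17)=14. stock: 17 - 14 = 3. total_sold = 28
  Event 3 (sale 14): sell min(14,3)=3. stock: 3 - 3 = 0. total_sold = 31
  Event 4 (sale 23): sell min(23,0)=0. stock: 0 - 0 = 0. total_sold = 31
  Event 5 (return 6): 0 + 6 = 6
  Event 6 (restock 32): 6 + 32 = 38
  Event 7 (sale 5): sell min(5,38)=5. stock: 38 - 5 = 33. total_sold = 36
  Event 8 (sale 7): sell min(7,33)=7. stock: 33 - 7 = 26. total_sold = 43
  Event 9 (sale 8): sell min(8,26)=8. stock: 26 - 8 = 18. total_sold = 51
  Event 10 (sale 22): sell min(22,18)=18. stock: 18 - 18 = 0. total_sold = 69
  Event 11 (return 2): 0 + 2 = 2
  Event 12 (sale 15): sell min(15,2)=2. stock: 2 - 2 = 0. total_sold = 71
  Event 13 (sale 13): sell min(13,0)=0. stock: 0 - 0 = 0. total_sold = 71
  Event 14 (sale 3): sell min(3,0)=0. stock: 0 - 0 = 0. total_sold = 71
  Event 15 (sale 16): sell min(16,0)=0. stock: 0 - 0 = 0. total_sold = 71
Final: stock = 0, total_sold = 71

Answer: 71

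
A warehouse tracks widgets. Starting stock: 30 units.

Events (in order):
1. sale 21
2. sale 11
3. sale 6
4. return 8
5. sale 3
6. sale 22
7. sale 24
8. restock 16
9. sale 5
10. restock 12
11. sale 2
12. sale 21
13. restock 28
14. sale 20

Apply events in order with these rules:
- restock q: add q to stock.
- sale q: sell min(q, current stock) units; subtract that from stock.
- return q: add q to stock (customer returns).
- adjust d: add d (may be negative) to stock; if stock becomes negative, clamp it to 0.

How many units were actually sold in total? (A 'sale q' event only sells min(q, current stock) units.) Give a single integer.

Processing events:
Start: stock = 30
  Event 1 (sale 21): sell min(21,30)=21. stock: 30 - 21 = 9. total_sold = 21
  Event 2 (sale 11): sell min(11,9)=9. stock: 9 - 9 = 0. total_sold = 30
  Event 3 (sale 6): sell min(6,0)=0. stock: 0 - 0 = 0. total_sold = 30
  Event 4 (return 8): 0 + 8 = 8
  Event 5 (sale 3): sell min(3,8)=3. stock: 8 - 3 = 5. total_sold = 33
  Event 6 (sale 22): sell min(22,5)=5. stock: 5 - 5 = 0. total_sold = 38
  Event 7 (sale 24): sell min(24,0)=0. stock: 0 - 0 = 0. total_sold = 38
  Event 8 (restock 16): 0 + 16 = 16
  Event 9 (sale 5): sell min(5,16)=5. stock: 16 - 5 = 11. total_sold = 43
  Event 10 (restock 12): 11 + 12 = 23
  Event 11 (sale 2): sell min(2,23)=2. stock: 23 - 2 = 21. total_sold = 45
  Event 12 (sale 21): sell min(21,21)=21. stock: 21 - 21 = 0. total_sold = 66
  Event 13 (restock 28): 0 + 28 = 28
  Event 14 (sale 20): sell min(20,28)=20. stock: 28 - 20 = 8. total_sold = 86
Final: stock = 8, total_sold = 86

Answer: 86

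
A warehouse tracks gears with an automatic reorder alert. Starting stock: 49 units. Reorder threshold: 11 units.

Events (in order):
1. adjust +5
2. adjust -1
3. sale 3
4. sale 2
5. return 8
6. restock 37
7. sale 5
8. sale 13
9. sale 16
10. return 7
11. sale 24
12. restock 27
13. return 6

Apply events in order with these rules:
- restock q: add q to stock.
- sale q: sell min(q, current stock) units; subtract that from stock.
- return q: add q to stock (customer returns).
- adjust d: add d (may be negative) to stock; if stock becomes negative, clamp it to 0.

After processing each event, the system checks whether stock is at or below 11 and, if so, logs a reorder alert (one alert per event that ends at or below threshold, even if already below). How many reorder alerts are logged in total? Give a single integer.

Answer: 0

Derivation:
Processing events:
Start: stock = 49
  Event 1 (adjust +5): 49 + 5 = 54
  Event 2 (adjust -1): 54 + -1 = 53
  Event 3 (sale 3): sell min(3,53)=3. stock: 53 - 3 = 50. total_sold = 3
  Event 4 (sale 2): sell min(2,50)=2. stock: 50 - 2 = 48. total_sold = 5
  Event 5 (return 8): 48 + 8 = 56
  Event 6 (restock 37): 56 + 37 = 93
  Event 7 (sale 5): sell min(5,93)=5. stock: 93 - 5 = 88. total_sold = 10
  Event 8 (sale 13): sell min(13,88)=13. stock: 88 - 13 = 75. total_sold = 23
  Event 9 (sale 16): sell min(16,75)=16. stock: 75 - 16 = 59. total_sold = 39
  Event 10 (return 7): 59 + 7 = 66
  Event 11 (sale 24): sell min(24,66)=24. stock: 66 - 24 = 42. total_sold = 63
  Event 12 (restock 27): 42 + 27 = 69
  Event 13 (return 6): 69 + 6 = 75
Final: stock = 75, total_sold = 63

Checking against threshold 11:
  After event 1: stock=54 > 11
  After event 2: stock=53 > 11
  After event 3: stock=50 > 11
  After event 4: stock=48 > 11
  After event 5: stock=56 > 11
  After event 6: stock=93 > 11
  After event 7: stock=88 > 11
  After event 8: stock=75 > 11
  After event 9: stock=59 > 11
  After event 10: stock=66 > 11
  After event 11: stock=42 > 11
  After event 12: stock=69 > 11
  After event 13: stock=75 > 11
Alert events: []. Count = 0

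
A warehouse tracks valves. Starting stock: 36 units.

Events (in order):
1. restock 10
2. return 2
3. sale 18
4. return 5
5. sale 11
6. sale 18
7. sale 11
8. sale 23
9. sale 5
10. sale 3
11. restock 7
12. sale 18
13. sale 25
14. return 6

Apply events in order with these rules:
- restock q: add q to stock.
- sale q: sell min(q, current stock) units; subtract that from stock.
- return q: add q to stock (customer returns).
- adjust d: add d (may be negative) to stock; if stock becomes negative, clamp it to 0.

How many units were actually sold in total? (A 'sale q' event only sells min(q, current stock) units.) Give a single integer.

Answer: 60

Derivation:
Processing events:
Start: stock = 36
  Event 1 (restock 10): 36 + 10 = 46
  Event 2 (return 2): 46 + 2 = 48
  Event 3 (sale 18): sell min(18,48)=18. stock: 48 - 18 = 30. total_sold = 18
  Event 4 (return 5): 30 + 5 = 35
  Event 5 (sale 11): sell min(11,35)=11. stock: 35 - 11 = 24. total_sold = 29
  Event 6 (sale 18): sell min(18,24)=18. stock: 24 - 18 = 6. total_sold = 47
  Event 7 (sale 11): sell min(11,6)=6. stock: 6 - 6 = 0. total_sold = 53
  Event 8 (sale 23): sell min(23,0)=0. stock: 0 - 0 = 0. total_sold = 53
  Event 9 (sale 5): sell min(5,0)=0. stock: 0 - 0 = 0. total_sold = 53
  Event 10 (sale 3): sell min(3,0)=0. stock: 0 - 0 = 0. total_sold = 53
  Event 11 (restock 7): 0 + 7 = 7
  Event 12 (sale 18): sell min(18,7)=7. stock: 7 - 7 = 0. total_sold = 60
  Event 13 (sale 25): sell min(25,0)=0. stock: 0 - 0 = 0. total_sold = 60
  Event 14 (return 6): 0 + 6 = 6
Final: stock = 6, total_sold = 60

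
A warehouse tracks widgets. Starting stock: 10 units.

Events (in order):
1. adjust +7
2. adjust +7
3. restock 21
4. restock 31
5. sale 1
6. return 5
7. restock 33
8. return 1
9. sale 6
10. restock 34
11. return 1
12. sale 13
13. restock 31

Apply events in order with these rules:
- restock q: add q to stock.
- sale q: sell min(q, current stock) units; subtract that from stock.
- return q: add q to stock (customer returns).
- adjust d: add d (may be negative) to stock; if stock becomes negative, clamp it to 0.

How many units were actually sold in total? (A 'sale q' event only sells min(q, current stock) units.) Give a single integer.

Processing events:
Start: stock = 10
  Event 1 (adjust +7): 10 + 7 = 17
  Event 2 (adjust +7): 17 + 7 = 24
  Event 3 (restock 21): 24 + 21 = 45
  Event 4 (restock 31): 45 + 31 = 76
  Event 5 (sale 1): sell min(1,76)=1. stock: 76 - 1 = 75. total_sold = 1
  Event 6 (return 5): 75 + 5 = 80
  Event 7 (restock 33): 80 + 33 = 113
  Event 8 (return 1): 113 + 1 = 114
  Event 9 (sale 6): sell min(6,114)=6. stock: 114 - 6 = 108. total_sold = 7
  Event 10 (restock 34): 108 + 34 = 142
  Event 11 (return 1): 142 + 1 = 143
  Event 12 (sale 13): sell min(13,143)=13. stock: 143 - 13 = 130. total_sold = 20
  Event 13 (restock 31): 130 + 31 = 161
Final: stock = 161, total_sold = 20

Answer: 20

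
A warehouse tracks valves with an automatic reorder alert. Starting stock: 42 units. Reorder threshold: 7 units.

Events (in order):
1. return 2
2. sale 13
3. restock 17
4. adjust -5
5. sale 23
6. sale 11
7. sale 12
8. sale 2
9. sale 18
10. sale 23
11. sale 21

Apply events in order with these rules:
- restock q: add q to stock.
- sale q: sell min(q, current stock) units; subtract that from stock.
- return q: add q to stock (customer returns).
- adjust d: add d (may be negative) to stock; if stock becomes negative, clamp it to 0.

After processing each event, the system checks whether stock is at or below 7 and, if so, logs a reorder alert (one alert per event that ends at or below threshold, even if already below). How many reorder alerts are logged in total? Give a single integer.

Answer: 5

Derivation:
Processing events:
Start: stock = 42
  Event 1 (return 2): 42 + 2 = 44
  Event 2 (sale 13): sell min(13,44)=13. stock: 44 - 13 = 31. total_sold = 13
  Event 3 (restock 17): 31 + 17 = 48
  Event 4 (adjust -5): 48 + -5 = 43
  Event 5 (sale 23): sell min(23,43)=23. stock: 43 - 23 = 20. total_sold = 36
  Event 6 (sale 11): sell min(11,20)=11. stock: 20 - 11 = 9. total_sold = 47
  Event 7 (sale 12): sell min(12,9)=9. stock: 9 - 9 = 0. total_sold = 56
  Event 8 (sale 2): sell min(2,0)=0. stock: 0 - 0 = 0. total_sold = 56
  Event 9 (sale 18): sell min(18,0)=0. stock: 0 - 0 = 0. total_sold = 56
  Event 10 (sale 23): sell min(23,0)=0. stock: 0 - 0 = 0. total_sold = 56
  Event 11 (sale 21): sell min(21,0)=0. stock: 0 - 0 = 0. total_sold = 56
Final: stock = 0, total_sold = 56

Checking against threshold 7:
  After event 1: stock=44 > 7
  After event 2: stock=31 > 7
  After event 3: stock=48 > 7
  After event 4: stock=43 > 7
  After event 5: stock=20 > 7
  After event 6: stock=9 > 7
  After event 7: stock=0 <= 7 -> ALERT
  After event 8: stock=0 <= 7 -> ALERT
  After event 9: stock=0 <= 7 -> ALERT
  After event 10: stock=0 <= 7 -> ALERT
  After event 11: stock=0 <= 7 -> ALERT
Alert events: [7, 8, 9, 10, 11]. Count = 5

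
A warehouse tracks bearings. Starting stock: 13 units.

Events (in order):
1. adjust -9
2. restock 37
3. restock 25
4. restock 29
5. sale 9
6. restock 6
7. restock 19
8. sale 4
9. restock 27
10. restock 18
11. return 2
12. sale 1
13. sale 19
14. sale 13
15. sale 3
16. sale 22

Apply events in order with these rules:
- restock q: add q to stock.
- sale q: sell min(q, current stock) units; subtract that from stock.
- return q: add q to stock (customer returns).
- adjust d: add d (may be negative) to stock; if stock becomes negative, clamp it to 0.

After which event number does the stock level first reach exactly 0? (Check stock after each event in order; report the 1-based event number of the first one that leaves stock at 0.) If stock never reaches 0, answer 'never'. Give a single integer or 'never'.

Answer: never

Derivation:
Processing events:
Start: stock = 13
  Event 1 (adjust -9): 13 + -9 = 4
  Event 2 (restock 37): 4 + 37 = 41
  Event 3 (restock 25): 41 + 25 = 66
  Event 4 (restock 29): 66 + 29 = 95
  Event 5 (sale 9): sell min(9,95)=9. stock: 95 - 9 = 86. total_sold = 9
  Event 6 (restock 6): 86 + 6 = 92
  Event 7 (restock 19): 92 + 19 = 111
  Event 8 (sale 4): sell min(4,111)=4. stock: 111 - 4 = 107. total_sold = 13
  Event 9 (restock 27): 107 + 27 = 134
  Event 10 (restock 18): 134 + 18 = 152
  Event 11 (return 2): 152 + 2 = 154
  Event 12 (sale 1): sell min(1,154)=1. stock: 154 - 1 = 153. total_sold = 14
  Event 13 (sale 19): sell min(19,153)=19. stock: 153 - 19 = 134. total_sold = 33
  Event 14 (sale 13): sell min(13,134)=13. stock: 134 - 13 = 121. total_sold = 46
  Event 15 (sale 3): sell min(3,121)=3. stock: 121 - 3 = 118. total_sold = 49
  Event 16 (sale 22): sell min(22,118)=22. stock: 118 - 22 = 96. total_sold = 71
Final: stock = 96, total_sold = 71

Stock never reaches 0.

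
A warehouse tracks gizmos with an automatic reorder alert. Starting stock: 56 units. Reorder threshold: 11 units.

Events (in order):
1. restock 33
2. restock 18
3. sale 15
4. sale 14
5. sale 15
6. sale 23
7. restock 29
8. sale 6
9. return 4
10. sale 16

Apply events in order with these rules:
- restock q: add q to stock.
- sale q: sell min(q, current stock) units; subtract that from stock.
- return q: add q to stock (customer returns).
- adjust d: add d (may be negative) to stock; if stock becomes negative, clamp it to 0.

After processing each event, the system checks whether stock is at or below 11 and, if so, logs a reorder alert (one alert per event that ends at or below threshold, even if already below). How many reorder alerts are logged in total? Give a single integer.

Processing events:
Start: stock = 56
  Event 1 (restock 33): 56 + 33 = 89
  Event 2 (restock 18): 89 + 18 = 107
  Event 3 (sale 15): sell min(15,107)=15. stock: 107 - 15 = 92. total_sold = 15
  Event 4 (sale 14): sell min(14,92)=14. stock: 92 - 14 = 78. total_sold = 29
  Event 5 (sale 15): sell min(15,78)=15. stock: 78 - 15 = 63. total_sold = 44
  Event 6 (sale 23): sell min(23,63)=23. stock: 63 - 23 = 40. total_sold = 67
  Event 7 (restock 29): 40 + 29 = 69
  Event 8 (sale 6): sell min(6,69)=6. stock: 69 - 6 = 63. total_sold = 73
  Event 9 (return 4): 63 + 4 = 67
  Event 10 (sale 16): sell min(16,67)=16. stock: 67 - 16 = 51. total_sold = 89
Final: stock = 51, total_sold = 89

Checking against threshold 11:
  After event 1: stock=89 > 11
  After event 2: stock=107 > 11
  After event 3: stock=92 > 11
  After event 4: stock=78 > 11
  After event 5: stock=63 > 11
  After event 6: stock=40 > 11
  After event 7: stock=69 > 11
  After event 8: stock=63 > 11
  After event 9: stock=67 > 11
  After event 10: stock=51 > 11
Alert events: []. Count = 0

Answer: 0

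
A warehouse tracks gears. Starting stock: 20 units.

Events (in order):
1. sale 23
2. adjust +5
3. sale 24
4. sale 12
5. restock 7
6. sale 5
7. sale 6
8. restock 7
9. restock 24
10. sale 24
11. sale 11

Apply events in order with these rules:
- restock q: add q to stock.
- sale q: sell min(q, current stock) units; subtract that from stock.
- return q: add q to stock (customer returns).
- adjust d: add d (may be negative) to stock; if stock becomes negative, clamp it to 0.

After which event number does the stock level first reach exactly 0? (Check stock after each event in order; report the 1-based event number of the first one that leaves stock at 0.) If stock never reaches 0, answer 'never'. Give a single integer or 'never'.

Answer: 1

Derivation:
Processing events:
Start: stock = 20
  Event 1 (sale 23): sell min(23,20)=20. stock: 20 - 20 = 0. total_sold = 20
  Event 2 (adjust +5): 0 + 5 = 5
  Event 3 (sale 24): sell min(24,5)=5. stock: 5 - 5 = 0. total_sold = 25
  Event 4 (sale 12): sell min(12,0)=0. stock: 0 - 0 = 0. total_sold = 25
  Event 5 (restock 7): 0 + 7 = 7
  Event 6 (sale 5): sell min(5,7)=5. stock: 7 - 5 = 2. total_sold = 30
  Event 7 (sale 6): sell min(6,2)=2. stock: 2 - 2 = 0. total_sold = 32
  Event 8 (restock 7): 0 + 7 = 7
  Event 9 (restock 24): 7 + 24 = 31
  Event 10 (sale 24): sell min(24,31)=24. stock: 31 - 24 = 7. total_sold = 56
  Event 11 (sale 11): sell min(11,7)=7. stock: 7 - 7 = 0. total_sold = 63
Final: stock = 0, total_sold = 63

First zero at event 1.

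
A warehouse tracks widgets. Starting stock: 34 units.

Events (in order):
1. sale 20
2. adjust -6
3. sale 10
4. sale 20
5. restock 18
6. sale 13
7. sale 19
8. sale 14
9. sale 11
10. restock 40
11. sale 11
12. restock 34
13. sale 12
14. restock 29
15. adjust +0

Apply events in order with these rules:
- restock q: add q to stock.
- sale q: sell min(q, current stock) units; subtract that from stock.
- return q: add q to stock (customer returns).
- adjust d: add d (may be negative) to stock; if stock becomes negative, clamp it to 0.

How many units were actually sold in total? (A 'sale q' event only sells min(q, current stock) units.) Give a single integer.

Answer: 69

Derivation:
Processing events:
Start: stock = 34
  Event 1 (sale 20): sell min(20,34)=20. stock: 34 - 20 = 14. total_sold = 20
  Event 2 (adjust -6): 14 + -6 = 8
  Event 3 (sale 10): sell min(10,8)=8. stock: 8 - 8 = 0. total_sold = 28
  Event 4 (sale 20): sell min(20,0)=0. stock: 0 - 0 = 0. total_sold = 28
  Event 5 (restock 18): 0 + 18 = 18
  Event 6 (sale 13): sell min(13,18)=13. stock: 18 - 13 = 5. total_sold = 41
  Event 7 (sale 19): sell min(19,5)=5. stock: 5 - 5 = 0. total_sold = 46
  Event 8 (sale 14): sell min(14,0)=0. stock: 0 - 0 = 0. total_sold = 46
  Event 9 (sale 11): sell min(11,0)=0. stock: 0 - 0 = 0. total_sold = 46
  Event 10 (restock 40): 0 + 40 = 40
  Event 11 (sale 11): sell min(11,40)=11. stock: 40 - 11 = 29. total_sold = 57
  Event 12 (restock 34): 29 + 34 = 63
  Event 13 (sale 12): sell min(12,63)=12. stock: 63 - 12 = 51. total_sold = 69
  Event 14 (restock 29): 51 + 29 = 80
  Event 15 (adjust +0): 80 + 0 = 80
Final: stock = 80, total_sold = 69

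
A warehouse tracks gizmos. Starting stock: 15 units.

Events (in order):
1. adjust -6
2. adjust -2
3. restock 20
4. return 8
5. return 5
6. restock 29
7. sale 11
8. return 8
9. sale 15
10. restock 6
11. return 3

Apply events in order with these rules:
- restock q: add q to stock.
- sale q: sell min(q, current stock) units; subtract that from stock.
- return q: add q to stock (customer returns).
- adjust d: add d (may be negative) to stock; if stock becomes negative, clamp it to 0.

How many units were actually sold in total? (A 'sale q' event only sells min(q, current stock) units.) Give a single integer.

Processing events:
Start: stock = 15
  Event 1 (adjust -6): 15 + -6 = 9
  Event 2 (adjust -2): 9 + -2 = 7
  Event 3 (restock 20): 7 + 20 = 27
  Event 4 (return 8): 27 + 8 = 35
  Event 5 (return 5): 35 + 5 = 40
  Event 6 (restock 29): 40 + 29 = 69
  Event 7 (sale 11): sell min(11,69)=11. stock: 69 - 11 = 58. total_sold = 11
  Event 8 (return 8): 58 + 8 = 66
  Event 9 (sale 15): sell min(15,66)=15. stock: 66 - 15 = 51. total_sold = 26
  Event 10 (restock 6): 51 + 6 = 57
  Event 11 (return 3): 57 + 3 = 60
Final: stock = 60, total_sold = 26

Answer: 26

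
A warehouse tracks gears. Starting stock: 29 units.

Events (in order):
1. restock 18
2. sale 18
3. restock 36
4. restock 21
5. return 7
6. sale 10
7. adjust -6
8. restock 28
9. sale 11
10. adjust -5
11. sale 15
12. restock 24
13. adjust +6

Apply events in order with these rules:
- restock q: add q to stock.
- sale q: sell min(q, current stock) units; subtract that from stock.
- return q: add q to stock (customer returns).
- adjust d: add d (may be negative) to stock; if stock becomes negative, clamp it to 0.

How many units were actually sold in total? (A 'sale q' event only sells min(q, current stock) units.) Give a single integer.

Answer: 54

Derivation:
Processing events:
Start: stock = 29
  Event 1 (restock 18): 29 + 18 = 47
  Event 2 (sale 18): sell min(18,47)=18. stock: 47 - 18 = 29. total_sold = 18
  Event 3 (restock 36): 29 + 36 = 65
  Event 4 (restock 21): 65 + 21 = 86
  Event 5 (return 7): 86 + 7 = 93
  Event 6 (sale 10): sell min(10,93)=10. stock: 93 - 10 = 83. total_sold = 28
  Event 7 (adjust -6): 83 + -6 = 77
  Event 8 (restock 28): 77 + 28 = 105
  Event 9 (sale 11): sell min(11,105)=11. stock: 105 - 11 = 94. total_sold = 39
  Event 10 (adjust -5): 94 + -5 = 89
  Event 11 (sale 15): sell min(15,89)=15. stock: 89 - 15 = 74. total_sold = 54
  Event 12 (restock 24): 74 + 24 = 98
  Event 13 (adjust +6): 98 + 6 = 104
Final: stock = 104, total_sold = 54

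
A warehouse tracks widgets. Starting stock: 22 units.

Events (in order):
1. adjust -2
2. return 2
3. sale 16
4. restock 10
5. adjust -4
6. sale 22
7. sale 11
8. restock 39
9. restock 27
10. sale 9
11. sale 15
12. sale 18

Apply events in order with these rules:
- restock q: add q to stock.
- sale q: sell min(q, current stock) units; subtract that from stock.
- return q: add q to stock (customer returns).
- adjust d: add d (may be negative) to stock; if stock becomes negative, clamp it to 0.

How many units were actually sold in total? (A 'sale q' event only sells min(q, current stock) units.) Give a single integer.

Processing events:
Start: stock = 22
  Event 1 (adjust -2): 22 + -2 = 20
  Event 2 (return 2): 20 + 2 = 22
  Event 3 (sale 16): sell min(16,22)=16. stock: 22 - 16 = 6. total_sold = 16
  Event 4 (restock 10): 6 + 10 = 16
  Event 5 (adjust -4): 16 + -4 = 12
  Event 6 (sale 22): sell min(22,12)=12. stock: 12 - 12 = 0. total_sold = 28
  Event 7 (sale 11): sell min(11,0)=0. stock: 0 - 0 = 0. total_sold = 28
  Event 8 (restock 39): 0 + 39 = 39
  Event 9 (restock 27): 39 + 27 = 66
  Event 10 (sale 9): sell min(9,66)=9. stock: 66 - 9 = 57. total_sold = 37
  Event 11 (sale 15): sell min(15,57)=15. stock: 57 - 15 = 42. total_sold = 52
  Event 12 (sale 18): sell min(18,42)=18. stock: 42 - 18 = 24. total_sold = 70
Final: stock = 24, total_sold = 70

Answer: 70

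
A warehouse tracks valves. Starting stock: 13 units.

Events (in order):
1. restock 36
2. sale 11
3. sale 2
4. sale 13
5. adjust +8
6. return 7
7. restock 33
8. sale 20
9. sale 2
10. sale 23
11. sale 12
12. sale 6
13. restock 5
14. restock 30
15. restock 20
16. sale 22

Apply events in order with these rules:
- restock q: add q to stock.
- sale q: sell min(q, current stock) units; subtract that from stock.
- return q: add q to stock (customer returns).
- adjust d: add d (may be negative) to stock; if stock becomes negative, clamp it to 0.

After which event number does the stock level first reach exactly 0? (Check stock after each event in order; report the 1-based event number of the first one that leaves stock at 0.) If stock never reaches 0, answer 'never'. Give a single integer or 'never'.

Processing events:
Start: stock = 13
  Event 1 (restock 36): 13 + 36 = 49
  Event 2 (sale 11): sell min(11,49)=11. stock: 49 - 11 = 38. total_sold = 11
  Event 3 (sale 2): sell min(2,38)=2. stock: 38 - 2 = 36. total_sold = 13
  Event 4 (sale 13): sell min(13,36)=13. stock: 36 - 13 = 23. total_sold = 26
  Event 5 (adjust +8): 23 + 8 = 31
  Event 6 (return 7): 31 + 7 = 38
  Event 7 (restock 33): 38 + 33 = 71
  Event 8 (sale 20): sell min(20,71)=20. stock: 71 - 20 = 51. total_sold = 46
  Event 9 (sale 2): sell min(2,51)=2. stock: 51 - 2 = 49. total_sold = 48
  Event 10 (sale 23): sell min(23,49)=23. stock: 49 - 23 = 26. total_sold = 71
  Event 11 (sale 12): sell min(12,26)=12. stock: 26 - 12 = 14. total_sold = 83
  Event 12 (sale 6): sell min(6,14)=6. stock: 14 - 6 = 8. total_sold = 89
  Event 13 (restock 5): 8 + 5 = 13
  Event 14 (restock 30): 13 + 30 = 43
  Event 15 (restock 20): 43 + 20 = 63
  Event 16 (sale 22): sell min(22,63)=22. stock: 63 - 22 = 41. total_sold = 111
Final: stock = 41, total_sold = 111

Stock never reaches 0.

Answer: never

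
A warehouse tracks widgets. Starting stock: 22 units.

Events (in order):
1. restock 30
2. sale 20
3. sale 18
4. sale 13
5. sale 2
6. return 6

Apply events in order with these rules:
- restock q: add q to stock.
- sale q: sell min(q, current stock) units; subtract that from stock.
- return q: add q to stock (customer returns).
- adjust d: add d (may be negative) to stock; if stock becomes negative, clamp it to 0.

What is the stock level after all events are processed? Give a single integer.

Processing events:
Start: stock = 22
  Event 1 (restock 30): 22 + 30 = 52
  Event 2 (sale 20): sell min(20,52)=20. stock: 52 - 20 = 32. total_sold = 20
  Event 3 (sale 18): sell min(18,32)=18. stock: 32 - 18 = 14. total_sold = 38
  Event 4 (sale 13): sell min(13,14)=13. stock: 14 - 13 = 1. total_sold = 51
  Event 5 (sale 2): sell min(2,1)=1. stock: 1 - 1 = 0. total_sold = 52
  Event 6 (return 6): 0 + 6 = 6
Final: stock = 6, total_sold = 52

Answer: 6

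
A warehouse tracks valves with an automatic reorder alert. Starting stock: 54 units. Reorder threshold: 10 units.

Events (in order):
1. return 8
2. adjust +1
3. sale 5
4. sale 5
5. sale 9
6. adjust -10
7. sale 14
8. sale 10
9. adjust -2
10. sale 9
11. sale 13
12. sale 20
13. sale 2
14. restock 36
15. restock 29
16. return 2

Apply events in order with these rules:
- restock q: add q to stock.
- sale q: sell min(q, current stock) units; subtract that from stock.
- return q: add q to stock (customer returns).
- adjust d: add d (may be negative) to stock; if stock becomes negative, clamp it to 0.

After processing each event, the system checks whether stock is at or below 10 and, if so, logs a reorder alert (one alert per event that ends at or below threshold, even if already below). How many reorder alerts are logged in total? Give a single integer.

Processing events:
Start: stock = 54
  Event 1 (return 8): 54 + 8 = 62
  Event 2 (adjust +1): 62 + 1 = 63
  Event 3 (sale 5): sell min(5,63)=5. stock: 63 - 5 = 58. total_sold = 5
  Event 4 (sale 5): sell min(5,58)=5. stock: 58 - 5 = 53. total_sold = 10
  Event 5 (sale 9): sell min(9,53)=9. stock: 53 - 9 = 44. total_sold = 19
  Event 6 (adjust -10): 44 + -10 = 34
  Event 7 (sale 14): sell min(14,34)=14. stock: 34 - 14 = 20. total_sold = 33
  Event 8 (sale 10): sell min(10,20)=10. stock: 20 - 10 = 10. total_sold = 43
  Event 9 (adjust -2): 10 + -2 = 8
  Event 10 (sale 9): sell min(9,8)=8. stock: 8 - 8 = 0. total_sold = 51
  Event 11 (sale 13): sell min(13,0)=0. stock: 0 - 0 = 0. total_sold = 51
  Event 12 (sale 20): sell min(20,0)=0. stock: 0 - 0 = 0. total_sold = 51
  Event 13 (sale 2): sell min(2,0)=0. stock: 0 - 0 = 0. total_sold = 51
  Event 14 (restock 36): 0 + 36 = 36
  Event 15 (restock 29): 36 + 29 = 65
  Event 16 (return 2): 65 + 2 = 67
Final: stock = 67, total_sold = 51

Checking against threshold 10:
  After event 1: stock=62 > 10
  After event 2: stock=63 > 10
  After event 3: stock=58 > 10
  After event 4: stock=53 > 10
  After event 5: stock=44 > 10
  After event 6: stock=34 > 10
  After event 7: stock=20 > 10
  After event 8: stock=10 <= 10 -> ALERT
  After event 9: stock=8 <= 10 -> ALERT
  After event 10: stock=0 <= 10 -> ALERT
  After event 11: stock=0 <= 10 -> ALERT
  After event 12: stock=0 <= 10 -> ALERT
  After event 13: stock=0 <= 10 -> ALERT
  After event 14: stock=36 > 10
  After event 15: stock=65 > 10
  After event 16: stock=67 > 10
Alert events: [8, 9, 10, 11, 12, 13]. Count = 6

Answer: 6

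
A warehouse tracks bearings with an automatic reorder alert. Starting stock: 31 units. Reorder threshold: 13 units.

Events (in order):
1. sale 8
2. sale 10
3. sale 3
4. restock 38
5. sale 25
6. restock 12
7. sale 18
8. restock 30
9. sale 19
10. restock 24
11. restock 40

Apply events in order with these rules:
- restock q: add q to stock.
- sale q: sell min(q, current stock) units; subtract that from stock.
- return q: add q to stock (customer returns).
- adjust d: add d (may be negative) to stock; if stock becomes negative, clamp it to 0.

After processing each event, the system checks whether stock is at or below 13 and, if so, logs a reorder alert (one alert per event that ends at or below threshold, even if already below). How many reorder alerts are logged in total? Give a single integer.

Answer: 2

Derivation:
Processing events:
Start: stock = 31
  Event 1 (sale 8): sell min(8,31)=8. stock: 31 - 8 = 23. total_sold = 8
  Event 2 (sale 10): sell min(10,23)=10. stock: 23 - 10 = 13. total_sold = 18
  Event 3 (sale 3): sell min(3,13)=3. stock: 13 - 3 = 10. total_sold = 21
  Event 4 (restock 38): 10 + 38 = 48
  Event 5 (sale 25): sell min(25,48)=25. stock: 48 - 25 = 23. total_sold = 46
  Event 6 (restock 12): 23 + 12 = 35
  Event 7 (sale 18): sell min(18,35)=18. stock: 35 - 18 = 17. total_sold = 64
  Event 8 (restock 30): 17 + 30 = 47
  Event 9 (sale 19): sell min(19,47)=19. stock: 47 - 19 = 28. total_sold = 83
  Event 10 (restock 24): 28 + 24 = 52
  Event 11 (restock 40): 52 + 40 = 92
Final: stock = 92, total_sold = 83

Checking against threshold 13:
  After event 1: stock=23 > 13
  After event 2: stock=13 <= 13 -> ALERT
  After event 3: stock=10 <= 13 -> ALERT
  After event 4: stock=48 > 13
  After event 5: stock=23 > 13
  After event 6: stock=35 > 13
  After event 7: stock=17 > 13
  After event 8: stock=47 > 13
  After event 9: stock=28 > 13
  After event 10: stock=52 > 13
  After event 11: stock=92 > 13
Alert events: [2, 3]. Count = 2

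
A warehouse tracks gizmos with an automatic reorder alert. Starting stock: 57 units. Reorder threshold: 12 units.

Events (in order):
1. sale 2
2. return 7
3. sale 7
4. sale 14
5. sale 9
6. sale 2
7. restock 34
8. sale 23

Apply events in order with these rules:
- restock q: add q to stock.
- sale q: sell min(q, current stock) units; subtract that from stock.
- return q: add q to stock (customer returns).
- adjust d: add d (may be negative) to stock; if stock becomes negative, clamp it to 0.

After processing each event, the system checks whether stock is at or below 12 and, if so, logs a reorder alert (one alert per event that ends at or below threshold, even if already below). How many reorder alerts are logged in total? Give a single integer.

Answer: 0

Derivation:
Processing events:
Start: stock = 57
  Event 1 (sale 2): sell min(2,57)=2. stock: 57 - 2 = 55. total_sold = 2
  Event 2 (return 7): 55 + 7 = 62
  Event 3 (sale 7): sell min(7,62)=7. stock: 62 - 7 = 55. total_sold = 9
  Event 4 (sale 14): sell min(14,55)=14. stock: 55 - 14 = 41. total_sold = 23
  Event 5 (sale 9): sell min(9,41)=9. stock: 41 - 9 = 32. total_sold = 32
  Event 6 (sale 2): sell min(2,32)=2. stock: 32 - 2 = 30. total_sold = 34
  Event 7 (restock 34): 30 + 34 = 64
  Event 8 (sale 23): sell min(23,64)=23. stock: 64 - 23 = 41. total_sold = 57
Final: stock = 41, total_sold = 57

Checking against threshold 12:
  After event 1: stock=55 > 12
  After event 2: stock=62 > 12
  After event 3: stock=55 > 12
  After event 4: stock=41 > 12
  After event 5: stock=32 > 12
  After event 6: stock=30 > 12
  After event 7: stock=64 > 12
  After event 8: stock=41 > 12
Alert events: []. Count = 0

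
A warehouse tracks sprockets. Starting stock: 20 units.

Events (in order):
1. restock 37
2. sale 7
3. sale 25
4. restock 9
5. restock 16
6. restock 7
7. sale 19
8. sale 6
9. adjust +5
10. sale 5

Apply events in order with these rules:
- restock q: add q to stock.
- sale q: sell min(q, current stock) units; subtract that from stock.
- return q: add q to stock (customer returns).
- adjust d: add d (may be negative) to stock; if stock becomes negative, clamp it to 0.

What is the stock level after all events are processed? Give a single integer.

Answer: 32

Derivation:
Processing events:
Start: stock = 20
  Event 1 (restock 37): 20 + 37 = 57
  Event 2 (sale 7): sell min(7,57)=7. stock: 57 - 7 = 50. total_sold = 7
  Event 3 (sale 25): sell min(25,50)=25. stock: 50 - 25 = 25. total_sold = 32
  Event 4 (restock 9): 25 + 9 = 34
  Event 5 (restock 16): 34 + 16 = 50
  Event 6 (restock 7): 50 + 7 = 57
  Event 7 (sale 19): sell min(19,57)=19. stock: 57 - 19 = 38. total_sold = 51
  Event 8 (sale 6): sell min(6,38)=6. stock: 38 - 6 = 32. total_sold = 57
  Event 9 (adjust +5): 32 + 5 = 37
  Event 10 (sale 5): sell min(5,37)=5. stock: 37 - 5 = 32. total_sold = 62
Final: stock = 32, total_sold = 62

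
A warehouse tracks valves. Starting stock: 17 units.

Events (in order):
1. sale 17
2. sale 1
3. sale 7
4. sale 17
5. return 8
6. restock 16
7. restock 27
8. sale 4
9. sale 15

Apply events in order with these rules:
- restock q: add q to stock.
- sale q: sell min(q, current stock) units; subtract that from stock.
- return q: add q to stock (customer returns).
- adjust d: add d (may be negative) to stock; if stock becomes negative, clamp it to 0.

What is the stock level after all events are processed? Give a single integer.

Answer: 32

Derivation:
Processing events:
Start: stock = 17
  Event 1 (sale 17): sell min(17,17)=17. stock: 17 - 17 = 0. total_sold = 17
  Event 2 (sale 1): sell min(1,0)=0. stock: 0 - 0 = 0. total_sold = 17
  Event 3 (sale 7): sell min(7,0)=0. stock: 0 - 0 = 0. total_sold = 17
  Event 4 (sale 17): sell min(17,0)=0. stock: 0 - 0 = 0. total_sold = 17
  Event 5 (return 8): 0 + 8 = 8
  Event 6 (restock 16): 8 + 16 = 24
  Event 7 (restock 27): 24 + 27 = 51
  Event 8 (sale 4): sell min(4,51)=4. stock: 51 - 4 = 47. total_sold = 21
  Event 9 (sale 15): sell min(15,47)=15. stock: 47 - 15 = 32. total_sold = 36
Final: stock = 32, total_sold = 36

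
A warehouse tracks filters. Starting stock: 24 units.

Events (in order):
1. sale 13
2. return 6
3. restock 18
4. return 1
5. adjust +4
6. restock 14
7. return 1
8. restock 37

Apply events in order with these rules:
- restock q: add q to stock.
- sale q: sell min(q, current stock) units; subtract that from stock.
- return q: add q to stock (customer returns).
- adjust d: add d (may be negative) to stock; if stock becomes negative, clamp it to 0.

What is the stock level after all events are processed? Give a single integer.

Answer: 92

Derivation:
Processing events:
Start: stock = 24
  Event 1 (sale 13): sell min(13,24)=13. stock: 24 - 13 = 11. total_sold = 13
  Event 2 (return 6): 11 + 6 = 17
  Event 3 (restock 18): 17 + 18 = 35
  Event 4 (return 1): 35 + 1 = 36
  Event 5 (adjust +4): 36 + 4 = 40
  Event 6 (restock 14): 40 + 14 = 54
  Event 7 (return 1): 54 + 1 = 55
  Event 8 (restock 37): 55 + 37 = 92
Final: stock = 92, total_sold = 13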